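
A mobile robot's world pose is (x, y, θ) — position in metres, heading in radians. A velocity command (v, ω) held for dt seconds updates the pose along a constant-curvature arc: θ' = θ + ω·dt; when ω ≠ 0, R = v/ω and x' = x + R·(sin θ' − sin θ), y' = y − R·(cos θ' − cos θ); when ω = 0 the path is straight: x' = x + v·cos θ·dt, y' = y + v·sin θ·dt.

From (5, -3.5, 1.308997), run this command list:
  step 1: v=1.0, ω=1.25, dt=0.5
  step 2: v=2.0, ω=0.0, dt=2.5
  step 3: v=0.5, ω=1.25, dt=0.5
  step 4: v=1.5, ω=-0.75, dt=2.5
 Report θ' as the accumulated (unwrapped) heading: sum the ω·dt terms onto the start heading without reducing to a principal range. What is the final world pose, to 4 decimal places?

(2.8815, 5.0772, 0.6840)

step 1: θ'=1.9340 (R=0.8000) → pose (4.9751, -3.0087, 1.9340)
step 2: θ'=1.9340 (straight) → pose (3.1987, 1.6651, 1.9340)
step 3: θ'=2.5590 (R=0.4000) → pose (3.0449, 1.8570, 2.5590)
step 4: θ'=0.6840 (R=-2.0000) → pose (2.8815, 5.0772, 0.6840)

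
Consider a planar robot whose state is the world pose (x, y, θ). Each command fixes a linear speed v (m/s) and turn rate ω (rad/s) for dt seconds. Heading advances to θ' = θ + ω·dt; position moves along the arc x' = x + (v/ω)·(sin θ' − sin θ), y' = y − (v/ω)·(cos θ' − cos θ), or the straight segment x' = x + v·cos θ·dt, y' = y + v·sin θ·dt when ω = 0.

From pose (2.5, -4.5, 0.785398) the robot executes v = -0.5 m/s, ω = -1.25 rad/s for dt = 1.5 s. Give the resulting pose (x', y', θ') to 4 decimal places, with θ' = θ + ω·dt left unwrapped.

θ' = 0.7854 + -1.25·1.5 = -1.0896
R = v/ω = -0.5/-1.25 = 0.4000
x' = 2.5 + 0.4000·(sin -1.0896 − sin 0.7854) = 1.8626
y' = -4.5 − 0.4000·(cos -1.0896 − cos 0.7854) = -4.4023

(1.8626, -4.4023, -1.0896)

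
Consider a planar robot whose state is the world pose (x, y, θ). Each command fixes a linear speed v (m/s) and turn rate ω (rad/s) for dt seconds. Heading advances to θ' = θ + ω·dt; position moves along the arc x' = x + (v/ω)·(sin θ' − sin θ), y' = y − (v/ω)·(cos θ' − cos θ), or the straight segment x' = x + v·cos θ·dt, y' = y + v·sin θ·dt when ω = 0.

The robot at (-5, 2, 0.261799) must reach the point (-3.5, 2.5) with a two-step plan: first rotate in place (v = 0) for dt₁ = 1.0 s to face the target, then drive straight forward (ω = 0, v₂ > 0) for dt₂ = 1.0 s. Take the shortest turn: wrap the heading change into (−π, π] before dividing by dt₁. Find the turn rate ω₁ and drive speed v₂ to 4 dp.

heading to target = atan2(2.5−2, -3.5−-5) = 0.3218
Δθ = wrap(0.3218 − 0.2618) = 0.0600; ω₁ = Δθ/dt₁ = 0.0600
distance = √((-3.5−-5)² + (2.5−2)²) = 1.5811; v₂ = distance/dt₂ = 1.5811

ω₁ = 0.0600, v₂ = 1.5811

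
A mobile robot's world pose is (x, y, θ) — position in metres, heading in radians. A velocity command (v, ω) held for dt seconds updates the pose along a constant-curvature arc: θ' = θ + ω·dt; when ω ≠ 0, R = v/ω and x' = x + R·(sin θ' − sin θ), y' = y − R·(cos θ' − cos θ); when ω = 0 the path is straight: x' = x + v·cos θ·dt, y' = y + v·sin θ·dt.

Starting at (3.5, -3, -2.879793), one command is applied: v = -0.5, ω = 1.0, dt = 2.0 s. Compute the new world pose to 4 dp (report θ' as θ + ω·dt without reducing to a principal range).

θ' = -2.8798 + 1.0·2.0 = -0.8798
R = v/ω = -0.5/1.0 = -0.5000
x' = 3.5 + -0.5000·(sin -0.8798 − sin -2.8798) = 3.7559
y' = -3 − -0.5000·(cos -0.8798 − cos -2.8798) = -2.1984

(3.7559, -2.1984, -0.8798)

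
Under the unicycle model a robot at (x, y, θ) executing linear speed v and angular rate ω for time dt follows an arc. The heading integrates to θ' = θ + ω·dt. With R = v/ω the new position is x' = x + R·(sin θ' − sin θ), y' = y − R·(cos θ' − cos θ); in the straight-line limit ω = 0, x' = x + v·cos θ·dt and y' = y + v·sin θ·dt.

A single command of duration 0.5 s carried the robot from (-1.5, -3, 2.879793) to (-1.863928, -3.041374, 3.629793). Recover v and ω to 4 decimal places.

Δθ = 3.629793 − 2.879793 = 0.750000
ω = Δθ/dt = 0.750000/0.5 = 1.5000
R = Δx/(sin θ' − sin θ) = 0.5000
v = R·ω = 0.5000·1.5000 = 0.7500

v = 0.7500, ω = 1.5000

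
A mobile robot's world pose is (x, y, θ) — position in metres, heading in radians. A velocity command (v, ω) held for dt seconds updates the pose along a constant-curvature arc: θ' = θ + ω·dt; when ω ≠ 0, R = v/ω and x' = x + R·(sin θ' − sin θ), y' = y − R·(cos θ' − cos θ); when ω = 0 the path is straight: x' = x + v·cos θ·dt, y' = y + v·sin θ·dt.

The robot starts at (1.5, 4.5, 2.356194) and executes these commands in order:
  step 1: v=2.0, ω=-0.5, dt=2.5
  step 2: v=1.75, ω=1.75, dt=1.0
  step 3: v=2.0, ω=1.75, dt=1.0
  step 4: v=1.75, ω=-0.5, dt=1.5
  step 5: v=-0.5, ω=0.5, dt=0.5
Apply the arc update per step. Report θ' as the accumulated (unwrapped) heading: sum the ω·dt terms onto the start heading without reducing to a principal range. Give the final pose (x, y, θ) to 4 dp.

step 1: θ'=1.1062 (R=-4.0000) → pose (0.7524, 9.1207, 1.1062)
step 2: θ'=2.8562 (R=1.0000) → pose (0.1400, 10.5283, 2.8562)
step 3: θ'=4.6062 (R=1.1429) → pose (-1.3182, 9.5528, 4.6062)
step 4: θ'=3.8562 (R=-3.5000) → pose (-2.5049, 7.2801, 3.8562)
step 5: θ'=4.1062 (R=-1.0000) → pose (-2.3384, 7.4657, 4.1062)

(-2.3384, 7.4657, 4.1062)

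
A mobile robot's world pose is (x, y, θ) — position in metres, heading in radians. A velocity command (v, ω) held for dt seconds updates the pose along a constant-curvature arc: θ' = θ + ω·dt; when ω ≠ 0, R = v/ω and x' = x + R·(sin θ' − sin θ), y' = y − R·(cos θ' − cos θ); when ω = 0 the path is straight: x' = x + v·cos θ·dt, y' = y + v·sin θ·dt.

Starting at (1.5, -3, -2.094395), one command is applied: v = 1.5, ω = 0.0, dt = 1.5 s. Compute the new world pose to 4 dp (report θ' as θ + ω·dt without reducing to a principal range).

θ' = -2.0944 + 0.0·1.5 = -2.0944
ω = 0 → straight: x' = 1.5 + 1.5·cos(-2.0944)·1.5 = 0.3750
y' = -3 + 1.5·sin(-2.0944)·1.5 = -4.9486

(0.3750, -4.9486, -2.0944)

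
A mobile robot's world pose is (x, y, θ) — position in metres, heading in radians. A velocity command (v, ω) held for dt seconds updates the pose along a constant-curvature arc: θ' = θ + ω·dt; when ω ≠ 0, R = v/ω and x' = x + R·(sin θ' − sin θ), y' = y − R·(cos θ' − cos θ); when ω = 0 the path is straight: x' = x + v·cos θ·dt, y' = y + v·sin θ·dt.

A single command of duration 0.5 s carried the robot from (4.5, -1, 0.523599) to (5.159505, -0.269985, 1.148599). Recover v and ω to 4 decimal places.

Δθ = 1.148599 − 0.523599 = 0.625000
ω = Δθ/dt = 0.625000/0.5 = 1.2500
R = −Δy/(cos θ' − cos θ) = 1.6000
v = R·ω = 1.6000·1.2500 = 2.0000

v = 2.0000, ω = 1.2500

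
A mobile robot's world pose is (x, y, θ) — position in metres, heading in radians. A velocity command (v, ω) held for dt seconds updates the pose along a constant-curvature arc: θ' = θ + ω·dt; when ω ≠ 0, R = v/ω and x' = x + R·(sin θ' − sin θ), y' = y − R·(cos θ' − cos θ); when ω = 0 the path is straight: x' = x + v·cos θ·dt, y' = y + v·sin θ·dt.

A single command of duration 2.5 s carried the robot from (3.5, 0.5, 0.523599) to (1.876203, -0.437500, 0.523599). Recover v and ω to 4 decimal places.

v = -0.7500, ω = 0.0000

Δθ = 0.523599 − 0.523599 = 0.000000
ω = Δθ/dt = 0.000000/2.5 = 0.0000
ω = 0 → v = (Δx·cos θ + Δy·sin θ)/dt = -0.7500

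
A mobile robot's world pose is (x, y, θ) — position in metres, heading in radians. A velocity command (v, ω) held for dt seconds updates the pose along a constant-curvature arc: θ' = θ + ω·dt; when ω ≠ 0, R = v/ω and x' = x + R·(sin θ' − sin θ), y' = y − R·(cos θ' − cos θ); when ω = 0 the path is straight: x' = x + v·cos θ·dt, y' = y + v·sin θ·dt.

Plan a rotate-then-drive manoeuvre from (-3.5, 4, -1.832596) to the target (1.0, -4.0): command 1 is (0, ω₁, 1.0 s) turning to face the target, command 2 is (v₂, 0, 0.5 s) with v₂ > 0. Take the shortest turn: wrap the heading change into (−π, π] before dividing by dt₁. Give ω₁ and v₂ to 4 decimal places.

ω₁ = 0.7742, v₂ = 18.3576

heading to target = atan2(-4−4, 1−-3.5) = -1.0584
Δθ = wrap(-1.0584 − -1.8326) = 0.7742; ω₁ = Δθ/dt₁ = 0.7742
distance = √((1−-3.5)² + (-4−4)²) = 9.1788; v₂ = distance/dt₂ = 18.3576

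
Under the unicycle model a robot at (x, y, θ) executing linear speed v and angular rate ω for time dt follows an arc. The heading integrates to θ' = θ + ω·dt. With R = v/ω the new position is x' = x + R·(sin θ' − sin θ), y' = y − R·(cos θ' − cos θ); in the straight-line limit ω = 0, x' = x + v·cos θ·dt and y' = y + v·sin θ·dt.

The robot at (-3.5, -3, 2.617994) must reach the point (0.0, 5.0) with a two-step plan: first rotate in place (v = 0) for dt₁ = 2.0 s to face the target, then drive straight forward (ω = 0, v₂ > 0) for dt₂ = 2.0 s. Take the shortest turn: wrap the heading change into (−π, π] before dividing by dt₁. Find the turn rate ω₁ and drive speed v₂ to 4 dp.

ω₁ = -0.7298, v₂ = 4.3661

heading to target = atan2(5−-3, 0−-3.5) = 1.1584
Δθ = wrap(1.1584 − 2.6180) = -1.4596; ω₁ = Δθ/dt₁ = -0.7298
distance = √((0−-3.5)² + (5−-3)²) = 8.7321; v₂ = distance/dt₂ = 4.3661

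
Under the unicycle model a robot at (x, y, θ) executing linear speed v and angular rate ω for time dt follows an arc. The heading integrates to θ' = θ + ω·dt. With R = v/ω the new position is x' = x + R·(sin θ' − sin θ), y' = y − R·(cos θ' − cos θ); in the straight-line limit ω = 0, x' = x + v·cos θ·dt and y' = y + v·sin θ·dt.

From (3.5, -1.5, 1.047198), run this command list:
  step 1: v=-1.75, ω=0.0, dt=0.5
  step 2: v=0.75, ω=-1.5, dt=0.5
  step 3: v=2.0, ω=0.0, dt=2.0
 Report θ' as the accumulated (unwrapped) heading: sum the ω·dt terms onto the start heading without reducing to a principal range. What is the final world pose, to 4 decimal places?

(7.1737, -0.8583, 0.2972)

step 1: θ'=1.0472 (straight) → pose (3.0625, -2.2578, 1.0472)
step 2: θ'=0.2972 (R=-0.5000) → pose (3.3491, -2.0297, 0.2972)
step 3: θ'=0.2972 (straight) → pose (7.1737, -0.8583, 0.2972)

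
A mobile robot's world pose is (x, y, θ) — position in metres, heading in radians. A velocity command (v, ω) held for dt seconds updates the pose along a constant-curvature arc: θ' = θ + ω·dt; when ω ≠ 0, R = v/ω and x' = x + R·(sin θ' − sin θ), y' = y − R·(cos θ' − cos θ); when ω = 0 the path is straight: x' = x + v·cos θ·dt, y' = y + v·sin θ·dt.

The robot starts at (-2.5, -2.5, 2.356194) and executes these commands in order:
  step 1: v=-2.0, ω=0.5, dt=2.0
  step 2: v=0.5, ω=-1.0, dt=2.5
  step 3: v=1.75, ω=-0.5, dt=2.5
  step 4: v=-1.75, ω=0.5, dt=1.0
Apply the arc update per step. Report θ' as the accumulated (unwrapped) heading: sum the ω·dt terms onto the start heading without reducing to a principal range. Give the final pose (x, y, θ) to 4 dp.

step 1: θ'=3.3562 (R=-4.0000) → pose (1.1803, -3.5798, 3.3562)
step 2: θ'=0.8562 (R=-0.5000) → pose (0.6961, -2.7636, 0.8562)
step 3: θ'=-0.3938 (R=-3.5000) → pose (4.6828, -1.8251, -0.3938)
step 4: θ'=0.1062 (R=-3.5000) → pose (2.9689, -1.5770, 0.1062)

(2.9689, -1.5770, 0.1062)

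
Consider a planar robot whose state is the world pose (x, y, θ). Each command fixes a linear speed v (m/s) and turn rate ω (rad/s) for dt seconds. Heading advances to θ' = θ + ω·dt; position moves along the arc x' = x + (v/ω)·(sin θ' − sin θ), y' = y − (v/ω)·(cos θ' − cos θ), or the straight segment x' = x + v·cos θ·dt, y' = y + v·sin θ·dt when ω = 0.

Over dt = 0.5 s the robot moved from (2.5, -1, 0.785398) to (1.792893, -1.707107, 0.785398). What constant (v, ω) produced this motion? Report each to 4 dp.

v = -2.0000, ω = 0.0000

Δθ = 0.785398 − 0.785398 = 0.000000
ω = Δθ/dt = 0.000000/0.5 = 0.0000
ω = 0 → v = (Δx·cos θ + Δy·sin θ)/dt = -2.0000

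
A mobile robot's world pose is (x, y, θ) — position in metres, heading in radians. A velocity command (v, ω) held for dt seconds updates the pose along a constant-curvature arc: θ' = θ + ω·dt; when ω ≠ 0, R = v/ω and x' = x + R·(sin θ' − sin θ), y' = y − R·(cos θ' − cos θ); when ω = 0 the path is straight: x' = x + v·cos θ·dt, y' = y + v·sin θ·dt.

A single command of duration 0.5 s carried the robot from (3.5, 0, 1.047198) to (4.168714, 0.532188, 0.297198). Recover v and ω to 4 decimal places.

Δθ = 0.297198 − 1.047198 = -0.750000
ω = Δθ/dt = -0.750000/0.5 = -1.5000
R = Δx/(sin θ' − sin θ) = -1.1667
v = R·ω = -1.1667·-1.5000 = 1.7500

v = 1.7500, ω = -1.5000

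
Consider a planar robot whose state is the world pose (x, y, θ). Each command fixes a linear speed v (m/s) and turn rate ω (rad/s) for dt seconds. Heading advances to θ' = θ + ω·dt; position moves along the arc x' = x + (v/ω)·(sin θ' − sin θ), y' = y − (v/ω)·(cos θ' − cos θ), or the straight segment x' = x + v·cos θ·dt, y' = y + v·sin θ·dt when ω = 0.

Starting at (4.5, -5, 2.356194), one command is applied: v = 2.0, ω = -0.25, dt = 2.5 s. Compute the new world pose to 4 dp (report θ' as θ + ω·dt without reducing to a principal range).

(2.2595, -0.6208, 1.7312)

θ' = 2.3562 + -0.25·2.5 = 1.7312
R = v/ω = 2.0/-0.25 = -8.0000
x' = 4.5 + -8.0000·(sin 1.7312 − sin 2.3562) = 2.2595
y' = -5 − -8.0000·(cos 1.7312 − cos 2.3562) = -0.6208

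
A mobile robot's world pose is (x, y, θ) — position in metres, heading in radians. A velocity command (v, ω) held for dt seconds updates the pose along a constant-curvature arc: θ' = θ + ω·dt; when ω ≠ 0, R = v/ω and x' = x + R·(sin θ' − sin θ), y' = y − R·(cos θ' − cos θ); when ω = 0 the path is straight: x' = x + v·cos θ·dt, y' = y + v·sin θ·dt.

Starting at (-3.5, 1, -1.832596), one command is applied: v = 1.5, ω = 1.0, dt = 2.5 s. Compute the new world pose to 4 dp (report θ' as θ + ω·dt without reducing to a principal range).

(-1.1227, -0.5664, 0.6674)

θ' = -1.8326 + 1.0·2.5 = 0.6674
R = v/ω = 1.5/1.0 = 1.5000
x' = -3.5 + 1.5000·(sin 0.6674 − sin -1.8326) = -1.1227
y' = 1 − 1.5000·(cos 0.6674 − cos -1.8326) = -0.5664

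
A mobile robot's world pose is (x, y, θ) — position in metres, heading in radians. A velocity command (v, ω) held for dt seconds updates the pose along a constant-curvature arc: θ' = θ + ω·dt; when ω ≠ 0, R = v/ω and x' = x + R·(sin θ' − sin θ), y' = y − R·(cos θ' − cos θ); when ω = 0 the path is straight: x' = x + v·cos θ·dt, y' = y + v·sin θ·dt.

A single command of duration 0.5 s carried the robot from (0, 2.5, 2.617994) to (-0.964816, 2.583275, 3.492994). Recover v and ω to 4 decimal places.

Δθ = 3.492994 − 2.617994 = 0.875000
ω = Δθ/dt = 0.875000/0.5 = 1.7500
R = Δx/(sin θ' − sin θ) = 1.1429
v = R·ω = 1.1429·1.7500 = 2.0000

v = 2.0000, ω = 1.7500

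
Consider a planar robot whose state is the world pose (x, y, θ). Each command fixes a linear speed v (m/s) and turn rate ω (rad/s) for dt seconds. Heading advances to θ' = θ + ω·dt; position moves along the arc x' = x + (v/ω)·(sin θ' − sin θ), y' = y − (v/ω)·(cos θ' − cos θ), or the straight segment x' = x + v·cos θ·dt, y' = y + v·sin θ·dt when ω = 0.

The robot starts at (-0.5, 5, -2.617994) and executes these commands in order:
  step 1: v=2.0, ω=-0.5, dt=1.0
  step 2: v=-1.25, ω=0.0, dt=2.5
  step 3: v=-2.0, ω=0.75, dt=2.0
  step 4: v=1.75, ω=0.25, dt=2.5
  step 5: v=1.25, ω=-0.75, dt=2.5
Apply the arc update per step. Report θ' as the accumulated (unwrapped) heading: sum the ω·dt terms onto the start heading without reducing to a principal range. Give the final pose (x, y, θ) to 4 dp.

(3.5021, 0.4105, -2.8680)

step 1: θ'=-3.1180 (R=-4.0000) → pose (-2.4056, 4.4652, -3.1180)
step 2: θ'=-3.1180 (straight) → pose (0.7185, 4.5390, -3.1180)
step 3: θ'=-1.6180 (R=-2.6667) → pose (3.3193, 7.0791, -1.6180)
step 4: θ'=-0.9930 (R=7.0000) → pose (4.4478, 2.9255, -0.9930)
step 5: θ'=-2.8680 (R=-1.6667) → pose (3.5021, 0.4105, -2.8680)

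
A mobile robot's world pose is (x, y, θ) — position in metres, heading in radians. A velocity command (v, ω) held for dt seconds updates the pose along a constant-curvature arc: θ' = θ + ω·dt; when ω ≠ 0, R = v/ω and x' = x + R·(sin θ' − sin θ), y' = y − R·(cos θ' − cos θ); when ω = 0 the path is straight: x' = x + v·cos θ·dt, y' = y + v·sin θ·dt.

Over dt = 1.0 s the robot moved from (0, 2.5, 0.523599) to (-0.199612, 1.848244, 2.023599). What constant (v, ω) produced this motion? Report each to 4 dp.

Δθ = 2.023599 − 0.523599 = 1.500000
ω = Δθ/dt = 1.500000/1.0 = 1.5000
R = −Δy/(cos θ' − cos θ) = -0.5000
v = R·ω = -0.5000·1.5000 = -0.7500

v = -0.7500, ω = 1.5000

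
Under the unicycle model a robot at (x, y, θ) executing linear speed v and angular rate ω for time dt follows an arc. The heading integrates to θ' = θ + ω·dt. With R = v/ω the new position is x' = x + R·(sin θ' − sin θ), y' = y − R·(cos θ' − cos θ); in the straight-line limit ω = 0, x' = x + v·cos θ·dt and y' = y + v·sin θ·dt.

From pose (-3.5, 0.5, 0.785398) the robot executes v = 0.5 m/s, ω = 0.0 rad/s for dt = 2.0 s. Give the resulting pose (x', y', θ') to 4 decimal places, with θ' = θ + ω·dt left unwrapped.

(-2.7929, 1.2071, 0.7854)

θ' = 0.7854 + 0.0·2.0 = 0.7854
ω = 0 → straight: x' = -3.5 + 0.5·cos(0.7854)·2.0 = -2.7929
y' = 0.5 + 0.5·sin(0.7854)·2.0 = 1.2071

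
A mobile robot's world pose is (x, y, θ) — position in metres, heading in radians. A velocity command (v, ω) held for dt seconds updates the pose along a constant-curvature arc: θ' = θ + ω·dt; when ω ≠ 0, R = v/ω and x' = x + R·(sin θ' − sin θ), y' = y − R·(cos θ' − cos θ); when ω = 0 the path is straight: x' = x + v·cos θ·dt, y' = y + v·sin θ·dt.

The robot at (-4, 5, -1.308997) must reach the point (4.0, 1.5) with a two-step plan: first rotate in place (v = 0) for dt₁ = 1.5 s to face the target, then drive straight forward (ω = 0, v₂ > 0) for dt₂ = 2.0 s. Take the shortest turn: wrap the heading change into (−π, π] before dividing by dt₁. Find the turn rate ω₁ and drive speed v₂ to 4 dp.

ω₁ = 0.5977, v₂ = 4.3661

heading to target = atan2(1.5−5, 4−-4) = -0.4124
Δθ = wrap(-0.4124 − -1.3090) = 0.8966; ω₁ = Δθ/dt₁ = 0.5977
distance = √((4−-4)² + (1.5−5)²) = 8.7321; v₂ = distance/dt₂ = 4.3661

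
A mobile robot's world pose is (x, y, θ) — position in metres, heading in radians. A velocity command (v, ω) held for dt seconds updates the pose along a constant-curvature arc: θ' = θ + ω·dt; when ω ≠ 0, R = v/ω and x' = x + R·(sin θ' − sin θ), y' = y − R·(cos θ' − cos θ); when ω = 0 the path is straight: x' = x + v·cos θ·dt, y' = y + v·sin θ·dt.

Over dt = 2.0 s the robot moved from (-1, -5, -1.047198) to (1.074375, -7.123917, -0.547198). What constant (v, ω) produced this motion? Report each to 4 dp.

v = 1.5000, ω = 0.2500

Δθ = -0.547198 − -1.047198 = 0.500000
ω = Δθ/dt = 0.500000/2.0 = 0.2500
R = −Δy/(cos θ' − cos θ) = 6.0000
v = R·ω = 6.0000·0.2500 = 1.5000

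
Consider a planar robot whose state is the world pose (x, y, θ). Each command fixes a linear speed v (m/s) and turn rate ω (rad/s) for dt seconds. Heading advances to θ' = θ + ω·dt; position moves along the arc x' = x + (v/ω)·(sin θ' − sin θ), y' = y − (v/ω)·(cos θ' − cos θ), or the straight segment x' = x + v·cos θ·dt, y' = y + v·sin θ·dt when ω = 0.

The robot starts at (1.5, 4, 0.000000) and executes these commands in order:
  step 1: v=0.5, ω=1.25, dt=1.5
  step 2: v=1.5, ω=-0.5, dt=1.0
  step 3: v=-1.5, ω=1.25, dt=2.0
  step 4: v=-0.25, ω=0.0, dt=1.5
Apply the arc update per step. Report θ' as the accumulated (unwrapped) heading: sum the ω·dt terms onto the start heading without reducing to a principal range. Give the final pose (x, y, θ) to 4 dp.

(4.0602, 5.1281, 3.8750)

step 1: θ'=1.8750 (R=0.4000) → pose (1.8816, 4.5198, 1.8750)
step 2: θ'=1.3750 (R=-3.0000) → pose (1.8012, 6.0021, 1.3750)
step 3: θ'=3.8750 (R=-1.2000) → pose (3.7816, 4.8771, 3.8750)
step 4: θ'=3.8750 (straight) → pose (4.0602, 5.1281, 3.8750)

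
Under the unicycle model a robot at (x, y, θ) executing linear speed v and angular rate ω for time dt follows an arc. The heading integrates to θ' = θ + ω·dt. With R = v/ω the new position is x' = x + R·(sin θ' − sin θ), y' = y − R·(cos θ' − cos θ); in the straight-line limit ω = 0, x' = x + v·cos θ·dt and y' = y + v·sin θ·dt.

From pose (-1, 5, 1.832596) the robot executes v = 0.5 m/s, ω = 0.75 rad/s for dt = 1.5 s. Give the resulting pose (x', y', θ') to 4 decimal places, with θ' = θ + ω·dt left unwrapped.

(-1.5220, 5.4829, 2.9576)

θ' = 1.8326 + 0.75·1.5 = 2.9576
R = v/ω = 0.5/0.75 = 0.6667
x' = -1 + 0.6667·(sin 2.9576 − sin 1.8326) = -1.5220
y' = 5 − 0.6667·(cos 2.9576 − cos 1.8326) = 5.4829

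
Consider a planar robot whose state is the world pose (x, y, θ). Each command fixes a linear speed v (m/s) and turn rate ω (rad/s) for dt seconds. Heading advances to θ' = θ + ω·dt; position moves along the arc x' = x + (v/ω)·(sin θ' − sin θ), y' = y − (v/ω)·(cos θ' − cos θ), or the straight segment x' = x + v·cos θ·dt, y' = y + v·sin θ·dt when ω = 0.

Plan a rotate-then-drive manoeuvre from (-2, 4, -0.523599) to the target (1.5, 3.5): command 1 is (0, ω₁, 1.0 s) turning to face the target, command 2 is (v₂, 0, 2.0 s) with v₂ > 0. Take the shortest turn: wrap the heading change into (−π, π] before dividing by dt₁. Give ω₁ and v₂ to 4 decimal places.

ω₁ = 0.3817, v₂ = 1.7678

heading to target = atan2(3.5−4, 1.5−-2) = -0.1419
Δθ = wrap(-0.1419 − -0.5236) = 0.3817; ω₁ = Δθ/dt₁ = 0.3817
distance = √((1.5−-2)² + (3.5−4)²) = 3.5355; v₂ = distance/dt₂ = 1.7678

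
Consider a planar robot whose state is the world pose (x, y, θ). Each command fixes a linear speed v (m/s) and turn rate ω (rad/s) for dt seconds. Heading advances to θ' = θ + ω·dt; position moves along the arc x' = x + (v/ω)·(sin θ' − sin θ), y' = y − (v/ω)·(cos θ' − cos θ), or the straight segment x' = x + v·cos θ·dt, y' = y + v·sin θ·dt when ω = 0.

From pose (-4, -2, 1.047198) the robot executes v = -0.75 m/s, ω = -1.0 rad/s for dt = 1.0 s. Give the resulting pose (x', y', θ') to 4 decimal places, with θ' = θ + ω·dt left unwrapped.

θ' = 1.0472 + -1.0·1.0 = 0.0472
R = v/ω = -0.75/-1.0 = 0.7500
x' = -4 + 0.7500·(sin 0.0472 − sin 1.0472) = -4.6141
y' = -2 − 0.7500·(cos 0.0472 − cos 1.0472) = -2.3742

(-4.6141, -2.3742, 0.0472)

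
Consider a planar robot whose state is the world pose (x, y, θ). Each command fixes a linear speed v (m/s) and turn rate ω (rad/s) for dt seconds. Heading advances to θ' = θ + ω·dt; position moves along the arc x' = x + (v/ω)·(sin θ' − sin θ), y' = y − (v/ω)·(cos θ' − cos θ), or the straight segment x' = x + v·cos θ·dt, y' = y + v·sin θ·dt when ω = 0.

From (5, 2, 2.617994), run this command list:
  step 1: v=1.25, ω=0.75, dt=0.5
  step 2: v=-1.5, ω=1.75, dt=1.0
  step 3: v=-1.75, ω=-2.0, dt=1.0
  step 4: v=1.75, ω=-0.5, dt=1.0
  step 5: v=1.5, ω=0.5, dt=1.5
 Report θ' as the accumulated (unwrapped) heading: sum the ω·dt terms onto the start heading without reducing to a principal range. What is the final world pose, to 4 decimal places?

(3.3279, 6.0570, 2.9930)

step 1: θ'=2.9930 (R=1.6667) → pose (4.4134, 2.2049, 2.9930)
step 2: θ'=4.7430 (R=-0.8571) → pose (5.3971, 3.0788, 4.7430)
step 3: θ'=2.7430 (R=0.8750) → pose (6.6113, 3.9120, 2.7430)
step 4: θ'=2.2430 (R=-3.5000) → pose (5.2311, 4.9582, 2.2430)
step 5: θ'=2.9930 (R=3.0000) → pose (3.3279, 6.0570, 2.9930)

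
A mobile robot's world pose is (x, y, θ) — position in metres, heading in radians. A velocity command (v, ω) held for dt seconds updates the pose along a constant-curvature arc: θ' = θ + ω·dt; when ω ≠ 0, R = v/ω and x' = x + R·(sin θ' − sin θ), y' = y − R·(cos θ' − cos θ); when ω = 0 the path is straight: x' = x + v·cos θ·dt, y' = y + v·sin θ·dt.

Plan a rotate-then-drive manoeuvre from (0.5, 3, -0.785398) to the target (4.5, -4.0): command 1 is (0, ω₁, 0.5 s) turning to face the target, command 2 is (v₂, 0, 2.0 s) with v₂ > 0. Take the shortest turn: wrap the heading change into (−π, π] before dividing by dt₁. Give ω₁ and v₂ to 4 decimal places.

ω₁ = -0.5325, v₂ = 4.0311

heading to target = atan2(-4−3, 4.5−0.5) = -1.0517
Δθ = wrap(-1.0517 − -0.7854) = -0.2663; ω₁ = Δθ/dt₁ = -0.5325
distance = √((4.5−0.5)² + (-4−3)²) = 8.0623; v₂ = distance/dt₂ = 4.0311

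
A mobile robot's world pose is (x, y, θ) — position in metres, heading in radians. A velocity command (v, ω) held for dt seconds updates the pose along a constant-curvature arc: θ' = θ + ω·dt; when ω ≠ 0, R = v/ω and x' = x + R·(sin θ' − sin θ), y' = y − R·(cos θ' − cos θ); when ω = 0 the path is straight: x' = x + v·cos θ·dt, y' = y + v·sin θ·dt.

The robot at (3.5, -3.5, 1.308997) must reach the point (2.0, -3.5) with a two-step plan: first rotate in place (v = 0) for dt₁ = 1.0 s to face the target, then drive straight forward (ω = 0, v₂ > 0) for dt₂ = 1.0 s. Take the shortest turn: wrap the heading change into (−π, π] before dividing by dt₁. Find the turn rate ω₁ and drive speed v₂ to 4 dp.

heading to target = atan2(-3.5−-3.5, 2−3.5) = 3.1416
Δθ = wrap(3.1416 − 1.3090) = 1.8326; ω₁ = Δθ/dt₁ = 1.8326
distance = √((2−3.5)² + (-3.5−-3.5)²) = 1.5000; v₂ = distance/dt₂ = 1.5000

ω₁ = 1.8326, v₂ = 1.5000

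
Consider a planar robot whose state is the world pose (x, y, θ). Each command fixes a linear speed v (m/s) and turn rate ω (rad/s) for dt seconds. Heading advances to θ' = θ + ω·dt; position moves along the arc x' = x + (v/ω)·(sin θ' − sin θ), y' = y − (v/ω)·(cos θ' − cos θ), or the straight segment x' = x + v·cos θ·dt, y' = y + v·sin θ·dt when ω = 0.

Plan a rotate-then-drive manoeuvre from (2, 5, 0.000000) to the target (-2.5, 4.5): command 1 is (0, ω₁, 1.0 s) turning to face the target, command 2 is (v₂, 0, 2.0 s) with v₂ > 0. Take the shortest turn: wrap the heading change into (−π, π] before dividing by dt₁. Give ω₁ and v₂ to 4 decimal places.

ω₁ = -3.0309, v₂ = 2.2638

heading to target = atan2(4.5−5, -2.5−2) = -3.0309
Δθ = wrap(-3.0309 − 0.0000) = -3.0309; ω₁ = Δθ/dt₁ = -3.0309
distance = √((-2.5−2)² + (4.5−5)²) = 4.5277; v₂ = distance/dt₂ = 2.2638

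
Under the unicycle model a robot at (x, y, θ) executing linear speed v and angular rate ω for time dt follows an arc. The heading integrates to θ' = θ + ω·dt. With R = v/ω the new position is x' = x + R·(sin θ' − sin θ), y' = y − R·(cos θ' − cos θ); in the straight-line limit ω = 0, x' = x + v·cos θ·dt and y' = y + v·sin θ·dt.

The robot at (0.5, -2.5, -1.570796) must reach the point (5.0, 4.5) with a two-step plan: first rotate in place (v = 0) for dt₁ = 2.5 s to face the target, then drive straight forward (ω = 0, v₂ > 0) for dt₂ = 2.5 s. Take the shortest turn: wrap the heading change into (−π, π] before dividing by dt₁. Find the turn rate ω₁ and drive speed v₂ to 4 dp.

heading to target = atan2(4.5−-2.5, 5−0.5) = 0.9995
Δθ = wrap(0.9995 − -1.5708) = 2.5703; ω₁ = Δθ/dt₁ = 1.0281
distance = √((5−0.5)² + (4.5−-2.5)²) = 8.3217; v₂ = distance/dt₂ = 3.3287

ω₁ = 1.0281, v₂ = 3.3287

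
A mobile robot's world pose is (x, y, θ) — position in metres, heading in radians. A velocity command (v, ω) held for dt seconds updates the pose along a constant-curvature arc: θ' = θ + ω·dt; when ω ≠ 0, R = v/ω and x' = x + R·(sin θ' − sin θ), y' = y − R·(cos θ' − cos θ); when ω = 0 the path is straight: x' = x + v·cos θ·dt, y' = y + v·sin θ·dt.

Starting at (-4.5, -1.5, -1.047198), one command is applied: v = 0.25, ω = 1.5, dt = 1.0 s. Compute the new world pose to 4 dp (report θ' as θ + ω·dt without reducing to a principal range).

(-4.2827, -1.5665, 0.4528)

θ' = -1.0472 + 1.5·1.0 = 0.4528
R = v/ω = 0.25/1.5 = 0.1667
x' = -4.5 + 0.1667·(sin 0.4528 − sin -1.0472) = -4.2827
y' = -1.5 − 0.1667·(cos 0.4528 − cos -1.0472) = -1.5665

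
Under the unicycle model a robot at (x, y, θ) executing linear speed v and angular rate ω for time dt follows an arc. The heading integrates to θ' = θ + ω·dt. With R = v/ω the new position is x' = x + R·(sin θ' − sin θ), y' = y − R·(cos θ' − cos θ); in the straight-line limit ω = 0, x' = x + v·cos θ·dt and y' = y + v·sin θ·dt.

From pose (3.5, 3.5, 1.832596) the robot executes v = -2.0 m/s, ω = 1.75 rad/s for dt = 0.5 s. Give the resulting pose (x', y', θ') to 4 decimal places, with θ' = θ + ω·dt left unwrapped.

(4.1233, 2.7589, 2.7076)

θ' = 1.8326 + 1.75·0.5 = 2.7076
R = v/ω = -2.0/1.75 = -1.1429
x' = 3.5 + -1.1429·(sin 2.7076 − sin 1.8326) = 4.1233
y' = 3.5 − -1.1429·(cos 2.7076 − cos 1.8326) = 2.7589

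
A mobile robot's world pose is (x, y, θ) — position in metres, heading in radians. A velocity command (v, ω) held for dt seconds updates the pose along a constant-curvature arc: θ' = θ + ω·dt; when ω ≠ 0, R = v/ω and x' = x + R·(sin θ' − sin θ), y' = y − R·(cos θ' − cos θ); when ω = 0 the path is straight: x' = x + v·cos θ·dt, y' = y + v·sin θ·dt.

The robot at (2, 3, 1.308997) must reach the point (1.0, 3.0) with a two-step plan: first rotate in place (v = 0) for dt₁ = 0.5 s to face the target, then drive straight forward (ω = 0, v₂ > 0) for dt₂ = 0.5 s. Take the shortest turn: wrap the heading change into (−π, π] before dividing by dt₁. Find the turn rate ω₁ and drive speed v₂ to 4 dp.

ω₁ = 3.6652, v₂ = 2.0000

heading to target = atan2(3−3, 1−2) = 3.1416
Δθ = wrap(3.1416 − 1.3090) = 1.8326; ω₁ = Δθ/dt₁ = 3.6652
distance = √((1−2)² + (3−3)²) = 1.0000; v₂ = distance/dt₂ = 2.0000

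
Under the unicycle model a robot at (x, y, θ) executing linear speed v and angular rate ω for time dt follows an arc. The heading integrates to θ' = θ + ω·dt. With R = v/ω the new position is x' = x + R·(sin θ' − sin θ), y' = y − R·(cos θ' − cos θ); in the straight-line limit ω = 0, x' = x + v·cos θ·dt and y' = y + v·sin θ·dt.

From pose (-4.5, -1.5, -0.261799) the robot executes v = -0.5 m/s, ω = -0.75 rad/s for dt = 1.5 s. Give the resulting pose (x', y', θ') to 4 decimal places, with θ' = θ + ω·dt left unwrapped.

θ' = -0.2618 + -0.75·1.5 = -1.3868
R = v/ω = -0.5/-0.75 = 0.6667
x' = -4.5 + 0.6667·(sin -1.3868 − sin -0.2618) = -4.9829
y' = -1.5 − 0.6667·(cos -1.3868 − cos -0.2618) = -0.9780

(-4.9829, -0.9780, -1.3868)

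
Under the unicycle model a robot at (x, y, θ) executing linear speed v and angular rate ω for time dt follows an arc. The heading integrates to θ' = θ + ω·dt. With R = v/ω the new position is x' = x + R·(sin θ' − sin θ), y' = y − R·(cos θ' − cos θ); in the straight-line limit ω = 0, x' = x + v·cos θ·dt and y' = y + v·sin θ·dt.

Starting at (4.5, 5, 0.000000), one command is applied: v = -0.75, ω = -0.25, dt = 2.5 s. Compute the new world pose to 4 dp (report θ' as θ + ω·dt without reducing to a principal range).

(2.7447, 5.5671, -0.6250)

θ' = 0.0000 + -0.25·2.5 = -0.6250
R = v/ω = -0.75/-0.25 = 3.0000
x' = 4.5 + 3.0000·(sin -0.6250 − sin 0.0000) = 2.7447
y' = 5 − 3.0000·(cos -0.6250 − cos 0.0000) = 5.5671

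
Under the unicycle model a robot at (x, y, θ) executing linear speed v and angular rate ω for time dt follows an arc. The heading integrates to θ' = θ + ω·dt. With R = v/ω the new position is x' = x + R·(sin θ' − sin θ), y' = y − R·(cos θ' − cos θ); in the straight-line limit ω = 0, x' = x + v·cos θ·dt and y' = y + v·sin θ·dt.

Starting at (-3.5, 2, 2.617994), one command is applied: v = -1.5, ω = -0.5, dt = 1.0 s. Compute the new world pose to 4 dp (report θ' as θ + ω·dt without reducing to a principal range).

(-2.4380, 0.9628, 2.1180)

θ' = 2.6180 + -0.5·1.0 = 2.1180
R = v/ω = -1.5/-0.5 = 3.0000
x' = -3.5 + 3.0000·(sin 2.1180 − sin 2.6180) = -2.4380
y' = 2 − 3.0000·(cos 2.1180 − cos 2.6180) = 0.9628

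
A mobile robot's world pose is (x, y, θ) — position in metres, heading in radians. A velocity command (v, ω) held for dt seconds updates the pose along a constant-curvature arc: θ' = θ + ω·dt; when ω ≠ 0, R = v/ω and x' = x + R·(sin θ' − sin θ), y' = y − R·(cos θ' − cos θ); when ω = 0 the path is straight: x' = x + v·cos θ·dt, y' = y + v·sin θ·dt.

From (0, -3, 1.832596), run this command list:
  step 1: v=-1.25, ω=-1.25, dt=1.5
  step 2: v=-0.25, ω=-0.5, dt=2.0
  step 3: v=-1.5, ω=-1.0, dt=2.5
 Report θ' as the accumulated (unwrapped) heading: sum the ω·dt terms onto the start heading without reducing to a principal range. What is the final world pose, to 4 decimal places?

step 1: θ'=-0.0424 (R=1.0000) → pose (-1.0083, -4.2579, -0.0424)
step 2: θ'=-1.0424 (R=0.5000) → pose (-1.4189, -4.0104, -1.0424)
step 3: θ'=-3.5424 (R=1.5000) → pose (0.4617, -1.8731, -3.5424)

(0.4617, -1.8731, -3.5424)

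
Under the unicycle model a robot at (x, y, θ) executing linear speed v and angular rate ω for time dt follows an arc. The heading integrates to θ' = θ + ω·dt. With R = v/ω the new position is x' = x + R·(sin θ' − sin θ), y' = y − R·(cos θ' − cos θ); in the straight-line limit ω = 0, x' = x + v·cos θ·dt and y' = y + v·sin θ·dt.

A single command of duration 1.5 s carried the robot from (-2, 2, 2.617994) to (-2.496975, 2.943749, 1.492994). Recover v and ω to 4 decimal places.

v = 0.7500, ω = -0.7500

Δθ = 1.492994 − 2.617994 = -1.125000
ω = Δθ/dt = -1.125000/1.5 = -0.7500
R = −Δy/(cos θ' − cos θ) = -1.0000
v = R·ω = -1.0000·-0.7500 = 0.7500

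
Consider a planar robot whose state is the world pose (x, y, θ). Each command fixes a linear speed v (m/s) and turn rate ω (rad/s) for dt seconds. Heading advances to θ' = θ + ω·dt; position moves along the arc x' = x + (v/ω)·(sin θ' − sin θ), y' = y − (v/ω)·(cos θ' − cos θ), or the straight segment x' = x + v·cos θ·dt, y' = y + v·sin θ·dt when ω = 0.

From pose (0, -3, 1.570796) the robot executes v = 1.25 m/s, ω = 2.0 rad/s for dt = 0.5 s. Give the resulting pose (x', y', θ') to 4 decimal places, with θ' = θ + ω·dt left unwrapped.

θ' = 1.5708 + 2.0·0.5 = 2.5708
R = v/ω = 1.25/2.0 = 0.6250
x' = 0 + 0.6250·(sin 2.5708 − sin 1.5708) = -0.2873
y' = -3 − 0.6250·(cos 2.5708 − cos 1.5708) = -2.4741

(-0.2873, -2.4741, 2.5708)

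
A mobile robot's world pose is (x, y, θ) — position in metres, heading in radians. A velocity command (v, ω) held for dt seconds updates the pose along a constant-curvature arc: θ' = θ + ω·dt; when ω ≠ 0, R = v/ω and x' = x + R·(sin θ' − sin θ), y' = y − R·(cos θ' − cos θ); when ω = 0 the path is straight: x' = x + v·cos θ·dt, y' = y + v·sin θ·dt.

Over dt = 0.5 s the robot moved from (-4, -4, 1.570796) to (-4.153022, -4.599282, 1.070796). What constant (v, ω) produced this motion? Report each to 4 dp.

v = -1.2500, ω = -1.0000

Δθ = 1.070796 − 1.570796 = -0.500000
ω = Δθ/dt = -0.500000/0.5 = -1.0000
R = −Δy/(cos θ' − cos θ) = 1.2500
v = R·ω = 1.2500·-1.0000 = -1.2500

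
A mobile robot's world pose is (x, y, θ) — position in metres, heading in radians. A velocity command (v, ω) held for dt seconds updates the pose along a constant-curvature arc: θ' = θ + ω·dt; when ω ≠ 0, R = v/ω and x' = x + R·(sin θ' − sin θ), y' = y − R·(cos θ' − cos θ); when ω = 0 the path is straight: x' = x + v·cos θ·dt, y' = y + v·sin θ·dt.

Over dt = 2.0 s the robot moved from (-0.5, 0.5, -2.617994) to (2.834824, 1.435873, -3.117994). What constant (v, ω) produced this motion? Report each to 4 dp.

Δθ = -3.117994 − -2.617994 = -0.500000
ω = Δθ/dt = -0.500000/2.0 = -0.2500
R = Δx/(sin θ' − sin θ) = 7.0000
v = R·ω = 7.0000·-0.2500 = -1.7500

v = -1.7500, ω = -0.2500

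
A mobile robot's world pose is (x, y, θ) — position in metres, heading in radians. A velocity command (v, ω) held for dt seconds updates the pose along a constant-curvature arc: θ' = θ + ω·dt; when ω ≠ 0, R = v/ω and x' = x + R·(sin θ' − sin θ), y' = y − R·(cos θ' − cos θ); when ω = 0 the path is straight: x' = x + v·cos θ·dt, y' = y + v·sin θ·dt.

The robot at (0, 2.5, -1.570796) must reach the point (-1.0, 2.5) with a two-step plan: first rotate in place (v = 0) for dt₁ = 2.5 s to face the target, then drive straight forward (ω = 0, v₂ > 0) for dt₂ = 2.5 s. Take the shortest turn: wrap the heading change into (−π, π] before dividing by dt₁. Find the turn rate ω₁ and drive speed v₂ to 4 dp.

ω₁ = -0.6283, v₂ = 0.4000

heading to target = atan2(2.5−2.5, -1−0) = 3.1416
Δθ = wrap(3.1416 − -1.5708) = -1.5708; ω₁ = Δθ/dt₁ = -0.6283
distance = √((-1−0)² + (2.5−2.5)²) = 1.0000; v₂ = distance/dt₂ = 0.4000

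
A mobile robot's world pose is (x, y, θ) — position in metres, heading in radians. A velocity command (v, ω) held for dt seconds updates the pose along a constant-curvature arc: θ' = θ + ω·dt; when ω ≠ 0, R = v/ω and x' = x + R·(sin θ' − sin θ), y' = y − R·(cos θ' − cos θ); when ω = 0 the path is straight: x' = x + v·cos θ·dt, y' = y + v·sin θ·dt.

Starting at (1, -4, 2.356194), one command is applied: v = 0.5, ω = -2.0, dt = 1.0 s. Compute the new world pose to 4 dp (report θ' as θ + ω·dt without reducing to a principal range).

(1.0896, -3.5889, 0.3562)

θ' = 2.3562 + -2.0·1.0 = 0.3562
R = v/ω = 0.5/-2.0 = -0.2500
x' = 1 + -0.2500·(sin 0.3562 − sin 2.3562) = 1.0896
y' = -4 − -0.2500·(cos 0.3562 − cos 2.3562) = -3.5889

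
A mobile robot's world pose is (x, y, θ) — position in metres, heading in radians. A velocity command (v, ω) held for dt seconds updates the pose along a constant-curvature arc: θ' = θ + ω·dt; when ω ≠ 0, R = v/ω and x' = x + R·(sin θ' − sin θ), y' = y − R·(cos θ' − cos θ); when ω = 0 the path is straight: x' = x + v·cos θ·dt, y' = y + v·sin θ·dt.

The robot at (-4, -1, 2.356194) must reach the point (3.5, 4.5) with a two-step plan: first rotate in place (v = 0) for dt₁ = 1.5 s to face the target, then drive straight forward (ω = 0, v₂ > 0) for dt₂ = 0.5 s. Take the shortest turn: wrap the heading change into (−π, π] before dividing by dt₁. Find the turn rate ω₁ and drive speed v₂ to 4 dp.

ω₁ = -1.1490, v₂ = 18.6011

heading to target = atan2(4.5−-1, 3.5−-4) = 0.6327
Δθ = wrap(0.6327 − 2.3562) = -1.7234; ω₁ = Δθ/dt₁ = -1.1490
distance = √((3.5−-4)² + (4.5−-1)²) = 9.3005; v₂ = distance/dt₂ = 18.6011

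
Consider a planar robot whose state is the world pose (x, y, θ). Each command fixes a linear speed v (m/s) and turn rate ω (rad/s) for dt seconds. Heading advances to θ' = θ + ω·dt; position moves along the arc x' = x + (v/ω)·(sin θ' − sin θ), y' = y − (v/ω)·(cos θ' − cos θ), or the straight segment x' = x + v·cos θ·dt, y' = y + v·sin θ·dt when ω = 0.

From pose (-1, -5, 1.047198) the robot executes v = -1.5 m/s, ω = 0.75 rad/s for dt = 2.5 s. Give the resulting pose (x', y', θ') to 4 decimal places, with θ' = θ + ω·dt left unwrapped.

θ' = 1.0472 + 0.75·2.5 = 2.9222
R = v/ω = -1.5/0.75 = -2.0000
x' = -1 + -2.0000·(sin 2.9222 − sin 1.0472) = 0.2968
y' = -5 − -2.0000·(cos 2.9222 − cos 1.0472) = -7.9521

(0.2968, -7.9521, 2.9222)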